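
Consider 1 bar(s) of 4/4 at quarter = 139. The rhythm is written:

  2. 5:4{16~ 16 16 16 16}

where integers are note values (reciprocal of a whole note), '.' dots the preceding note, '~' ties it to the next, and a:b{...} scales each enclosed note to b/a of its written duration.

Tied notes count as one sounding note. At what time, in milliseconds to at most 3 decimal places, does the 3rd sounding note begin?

1. 0.0ms @ 0 + 1294.964ms (3)
2. 1294.964ms @ 3 + 172.662ms (2/5)
3. 1467.626ms @ 17/5 + 86.331ms (1/5)
4. 1553.957ms @ 18/5 + 86.331ms (1/5)
5. 1640.288ms @ 19/5 + 86.331ms (1/5)

note 3 onset = 17/5b = 1467.626ms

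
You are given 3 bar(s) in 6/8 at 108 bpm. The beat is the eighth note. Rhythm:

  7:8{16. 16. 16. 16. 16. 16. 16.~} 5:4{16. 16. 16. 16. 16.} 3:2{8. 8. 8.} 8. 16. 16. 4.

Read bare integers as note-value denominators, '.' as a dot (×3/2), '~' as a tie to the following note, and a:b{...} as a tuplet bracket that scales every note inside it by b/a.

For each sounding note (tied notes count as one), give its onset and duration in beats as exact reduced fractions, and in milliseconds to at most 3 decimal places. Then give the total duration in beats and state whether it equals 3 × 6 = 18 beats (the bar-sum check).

1) 0.0ms=0b +476.19ms=6/7b
2) 476.19ms=6/7b +476.19ms=6/7b
3) 952.381ms=12/7b +476.19ms=6/7b
4) 1428.571ms=18/7b +476.19ms=6/7b
5) 1904.762ms=24/7b +476.19ms=6/7b
6) 2380.952ms=30/7b +476.19ms=6/7b
7) 2857.143ms=36/7b +809.524ms=51/35b
8) 3666.667ms=33/5b +333.333ms=3/5b
9) 4000.0ms=36/5b +333.333ms=3/5b
10) 4333.333ms=39/5b +333.333ms=3/5b
11) 4666.667ms=42/5b +333.333ms=3/5b
12) 5000.0ms=9b +555.556ms=1b
13) 5555.556ms=10b +555.556ms=1b
14) 6111.111ms=11b +555.556ms=1b
15) 6666.667ms=12b +833.333ms=3/2b
16) 7500.0ms=27/2b +416.667ms=3/4b
17) 7916.667ms=57/4b +416.667ms=3/4b
18) 8333.333ms=15b +1666.667ms=3b
Σ=18b of 18 (108bpm 6/8) — PASS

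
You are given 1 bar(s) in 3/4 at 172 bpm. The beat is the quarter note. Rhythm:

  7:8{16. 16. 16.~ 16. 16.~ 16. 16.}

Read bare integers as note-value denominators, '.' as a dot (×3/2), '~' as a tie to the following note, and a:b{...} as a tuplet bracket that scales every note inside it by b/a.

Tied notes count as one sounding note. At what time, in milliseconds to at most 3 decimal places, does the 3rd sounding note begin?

1. 0.0ms @ 0 + 149.502ms (3/7)
2. 149.502ms @ 3/7 + 149.502ms (3/7)
3. 299.003ms @ 6/7 + 299.003ms (6/7)
4. 598.007ms @ 12/7 + 299.003ms (6/7)
5. 897.01ms @ 18/7 + 149.502ms (3/7)

note 3 onset = 6/7b = 299.003ms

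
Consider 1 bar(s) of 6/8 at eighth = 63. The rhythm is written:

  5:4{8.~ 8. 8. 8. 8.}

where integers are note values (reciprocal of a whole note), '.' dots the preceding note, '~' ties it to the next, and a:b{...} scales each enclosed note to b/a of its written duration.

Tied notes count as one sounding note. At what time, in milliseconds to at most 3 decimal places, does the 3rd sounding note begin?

note 3 onset = 18/5b = 3428.571ms

1. 0.0ms @ 0 + 2285.714ms (12/5)
2. 2285.714ms @ 12/5 + 1142.857ms (6/5)
3. 3428.571ms @ 18/5 + 1142.857ms (6/5)
4. 4571.429ms @ 24/5 + 1142.857ms (6/5)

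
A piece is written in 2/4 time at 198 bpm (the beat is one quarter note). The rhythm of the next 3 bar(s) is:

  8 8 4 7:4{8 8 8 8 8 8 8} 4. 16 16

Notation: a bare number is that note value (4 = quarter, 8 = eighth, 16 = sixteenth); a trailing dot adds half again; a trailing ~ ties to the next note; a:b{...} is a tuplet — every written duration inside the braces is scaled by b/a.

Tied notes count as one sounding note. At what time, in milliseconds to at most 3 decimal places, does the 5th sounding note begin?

1. 0.0ms @ 0 + 151.515ms (1/2)
2. 151.515ms @ 1/2 + 151.515ms (1/2)
3. 303.03ms @ 1 + 303.03ms (1)
4. 606.061ms @ 2 + 86.58ms (2/7)
5. 692.641ms @ 16/7 + 86.58ms (2/7)
6. 779.221ms @ 18/7 + 86.58ms (2/7)
7. 865.801ms @ 20/7 + 86.58ms (2/7)
8. 952.381ms @ 22/7 + 86.58ms (2/7)
9. 1038.961ms @ 24/7 + 86.58ms (2/7)
10. 1125.541ms @ 26/7 + 86.58ms (2/7)
11. 1212.121ms @ 4 + 454.545ms (3/2)
12. 1666.667ms @ 11/2 + 75.758ms (1/4)
13. 1742.424ms @ 23/4 + 75.758ms (1/4)

note 5 onset = 16/7b = 692.641ms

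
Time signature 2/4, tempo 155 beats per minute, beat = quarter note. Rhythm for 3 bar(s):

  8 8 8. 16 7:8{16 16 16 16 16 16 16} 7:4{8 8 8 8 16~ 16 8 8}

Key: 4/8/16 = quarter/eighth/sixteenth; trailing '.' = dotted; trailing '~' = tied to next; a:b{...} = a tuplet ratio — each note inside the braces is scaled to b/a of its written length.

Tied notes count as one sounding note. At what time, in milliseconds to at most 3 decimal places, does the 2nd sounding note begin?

1. 0.0ms @ 0 + 193.548ms (1/2)
2. 193.548ms @ 1/2 + 193.548ms (1/2)
3. 387.097ms @ 1 + 290.323ms (3/4)
4. 677.419ms @ 7/4 + 96.774ms (1/4)
5. 774.194ms @ 2 + 110.599ms (2/7)
6. 884.793ms @ 16/7 + 110.599ms (2/7)
7. 995.392ms @ 18/7 + 110.599ms (2/7)
8. 1105.991ms @ 20/7 + 110.599ms (2/7)
9. 1216.59ms @ 22/7 + 110.599ms (2/7)
10. 1327.189ms @ 24/7 + 110.599ms (2/7)
11. 1437.788ms @ 26/7 + 110.599ms (2/7)
12. 1548.387ms @ 4 + 110.599ms (2/7)
13. 1658.986ms @ 30/7 + 110.599ms (2/7)
14. 1769.585ms @ 32/7 + 110.599ms (2/7)
15. 1880.184ms @ 34/7 + 110.599ms (2/7)
16. 1990.783ms @ 36/7 + 110.599ms (2/7)
17. 2101.382ms @ 38/7 + 110.599ms (2/7)
18. 2211.982ms @ 40/7 + 110.599ms (2/7)

note 2 onset = 1/2b = 193.548ms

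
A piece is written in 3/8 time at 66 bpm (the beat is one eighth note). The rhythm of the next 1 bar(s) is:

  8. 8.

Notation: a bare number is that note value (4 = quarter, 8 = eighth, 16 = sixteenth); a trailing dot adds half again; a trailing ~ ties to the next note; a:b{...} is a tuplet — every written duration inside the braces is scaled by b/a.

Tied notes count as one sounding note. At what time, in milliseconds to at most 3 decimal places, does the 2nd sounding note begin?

note 2 onset = 3/2b = 1363.636ms

1. 0.0ms @ 0 + 1363.636ms (3/2)
2. 1363.636ms @ 3/2 + 1363.636ms (3/2)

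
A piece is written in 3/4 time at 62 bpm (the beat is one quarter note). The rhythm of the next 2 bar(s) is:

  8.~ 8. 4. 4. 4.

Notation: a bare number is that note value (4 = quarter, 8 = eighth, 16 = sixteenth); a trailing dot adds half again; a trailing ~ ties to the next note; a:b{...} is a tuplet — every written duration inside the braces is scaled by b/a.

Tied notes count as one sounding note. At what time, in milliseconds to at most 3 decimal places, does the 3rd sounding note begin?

1. 0.0ms @ 0 + 1451.613ms (3/2)
2. 1451.613ms @ 3/2 + 1451.613ms (3/2)
3. 2903.226ms @ 3 + 1451.613ms (3/2)
4. 4354.839ms @ 9/2 + 1451.613ms (3/2)

note 3 onset = 3b = 2903.226ms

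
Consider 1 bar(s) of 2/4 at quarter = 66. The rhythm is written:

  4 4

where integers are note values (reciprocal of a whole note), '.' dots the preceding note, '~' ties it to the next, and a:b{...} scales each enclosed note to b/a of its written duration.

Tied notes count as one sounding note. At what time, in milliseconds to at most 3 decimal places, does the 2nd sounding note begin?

note 2 onset = 1b = 909.091ms

1. 0.0ms @ 0 + 909.091ms (1)
2. 909.091ms @ 1 + 909.091ms (1)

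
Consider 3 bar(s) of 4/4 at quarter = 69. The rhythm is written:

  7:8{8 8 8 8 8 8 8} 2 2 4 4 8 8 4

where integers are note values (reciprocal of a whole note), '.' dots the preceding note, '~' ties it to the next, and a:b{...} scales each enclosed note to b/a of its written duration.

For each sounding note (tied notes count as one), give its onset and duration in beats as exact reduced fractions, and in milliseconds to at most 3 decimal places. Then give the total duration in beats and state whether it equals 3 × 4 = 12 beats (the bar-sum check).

1) 0.0ms=0b +496.894ms=4/7b
2) 496.894ms=4/7b +496.894ms=4/7b
3) 993.789ms=8/7b +496.894ms=4/7b
4) 1490.683ms=12/7b +496.894ms=4/7b
5) 1987.578ms=16/7b +496.894ms=4/7b
6) 2484.472ms=20/7b +496.894ms=4/7b
7) 2981.366ms=24/7b +496.894ms=4/7b
8) 3478.261ms=4b +1739.13ms=2b
9) 5217.391ms=6b +1739.13ms=2b
10) 6956.522ms=8b +869.565ms=1b
11) 7826.087ms=9b +869.565ms=1b
12) 8695.652ms=10b +434.783ms=1/2b
13) 9130.435ms=21/2b +434.783ms=1/2b
14) 9565.217ms=11b +869.565ms=1b
Σ=12b of 12 (69bpm 4/4) — PASS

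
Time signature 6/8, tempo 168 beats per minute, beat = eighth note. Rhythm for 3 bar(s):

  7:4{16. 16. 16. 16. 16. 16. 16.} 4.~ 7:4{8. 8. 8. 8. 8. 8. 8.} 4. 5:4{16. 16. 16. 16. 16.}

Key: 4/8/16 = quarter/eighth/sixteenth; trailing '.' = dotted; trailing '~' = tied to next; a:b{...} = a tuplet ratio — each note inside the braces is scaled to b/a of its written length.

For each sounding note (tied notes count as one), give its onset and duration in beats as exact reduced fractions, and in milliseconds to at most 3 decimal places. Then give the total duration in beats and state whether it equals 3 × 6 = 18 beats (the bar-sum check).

1) 0.0ms=0b +153.061ms=3/7b
2) 153.061ms=3/7b +153.061ms=3/7b
3) 306.122ms=6/7b +153.061ms=3/7b
4) 459.184ms=9/7b +153.061ms=3/7b
5) 612.245ms=12/7b +153.061ms=3/7b
6) 765.306ms=15/7b +153.061ms=3/7b
7) 918.367ms=18/7b +153.061ms=3/7b
8) 1071.429ms=3b +1377.551ms=27/7b
9) 2448.98ms=48/7b +306.122ms=6/7b
10) 2755.102ms=54/7b +306.122ms=6/7b
11) 3061.224ms=60/7b +306.122ms=6/7b
12) 3367.347ms=66/7b +306.122ms=6/7b
13) 3673.469ms=72/7b +306.122ms=6/7b
14) 3979.592ms=78/7b +306.122ms=6/7b
15) 4285.714ms=12b +1071.429ms=3b
16) 5357.143ms=15b +214.286ms=3/5b
17) 5571.429ms=78/5b +214.286ms=3/5b
18) 5785.714ms=81/5b +214.286ms=3/5b
19) 6000.0ms=84/5b +214.286ms=3/5b
20) 6214.286ms=87/5b +214.286ms=3/5b
Σ=18b of 18 (168bpm 6/8) — PASS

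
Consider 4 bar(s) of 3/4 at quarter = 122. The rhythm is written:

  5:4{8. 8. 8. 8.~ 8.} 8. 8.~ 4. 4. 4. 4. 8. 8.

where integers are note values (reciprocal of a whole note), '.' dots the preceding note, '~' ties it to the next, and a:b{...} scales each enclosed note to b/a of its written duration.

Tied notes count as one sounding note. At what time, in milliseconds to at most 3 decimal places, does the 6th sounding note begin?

note 6 onset = 15/4b = 1844.262ms

1. 0.0ms @ 0 + 295.082ms (3/5)
2. 295.082ms @ 3/5 + 295.082ms (3/5)
3. 590.164ms @ 6/5 + 295.082ms (3/5)
4. 885.246ms @ 9/5 + 590.164ms (6/5)
5. 1475.41ms @ 3 + 368.852ms (3/4)
6. 1844.262ms @ 15/4 + 1106.557ms (9/4)
7. 2950.82ms @ 6 + 737.705ms (3/2)
8. 3688.525ms @ 15/2 + 737.705ms (3/2)
9. 4426.23ms @ 9 + 737.705ms (3/2)
10. 5163.934ms @ 21/2 + 368.852ms (3/4)
11. 5532.787ms @ 45/4 + 368.852ms (3/4)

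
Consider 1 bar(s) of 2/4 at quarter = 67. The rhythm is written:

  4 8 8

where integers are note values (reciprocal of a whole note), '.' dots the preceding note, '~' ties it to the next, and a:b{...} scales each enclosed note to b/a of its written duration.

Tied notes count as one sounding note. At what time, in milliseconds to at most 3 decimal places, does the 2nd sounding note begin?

note 2 onset = 1b = 895.522ms

1. 0.0ms @ 0 + 895.522ms (1)
2. 895.522ms @ 1 + 447.761ms (1/2)
3. 1343.284ms @ 3/2 + 447.761ms (1/2)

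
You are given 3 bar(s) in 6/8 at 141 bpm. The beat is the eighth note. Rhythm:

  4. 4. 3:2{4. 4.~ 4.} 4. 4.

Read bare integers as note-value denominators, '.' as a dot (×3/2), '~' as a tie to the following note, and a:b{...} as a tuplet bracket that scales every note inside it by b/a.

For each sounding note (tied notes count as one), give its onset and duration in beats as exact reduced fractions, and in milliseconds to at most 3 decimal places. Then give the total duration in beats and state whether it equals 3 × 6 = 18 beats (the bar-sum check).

1) 0.0ms=0b +1276.596ms=3b
2) 1276.596ms=3b +1276.596ms=3b
3) 2553.191ms=6b +851.064ms=2b
4) 3404.255ms=8b +1702.128ms=4b
5) 5106.383ms=12b +1276.596ms=3b
6) 6382.979ms=15b +1276.596ms=3b
Σ=18b of 18 (141bpm 6/8) — PASS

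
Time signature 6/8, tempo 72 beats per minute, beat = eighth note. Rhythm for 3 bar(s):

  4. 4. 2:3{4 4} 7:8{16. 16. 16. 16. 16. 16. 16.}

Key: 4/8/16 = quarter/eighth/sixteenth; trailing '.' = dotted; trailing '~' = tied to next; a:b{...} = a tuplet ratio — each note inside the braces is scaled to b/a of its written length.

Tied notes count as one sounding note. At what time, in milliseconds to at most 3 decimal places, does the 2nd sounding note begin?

note 2 onset = 3b = 2500.0ms

1. 0.0ms @ 0 + 2500.0ms (3)
2. 2500.0ms @ 3 + 2500.0ms (3)
3. 5000.0ms @ 6 + 2500.0ms (3)
4. 7500.0ms @ 9 + 2500.0ms (3)
5. 10000.0ms @ 12 + 714.286ms (6/7)
6. 10714.286ms @ 90/7 + 714.286ms (6/7)
7. 11428.571ms @ 96/7 + 714.286ms (6/7)
8. 12142.857ms @ 102/7 + 714.286ms (6/7)
9. 12857.143ms @ 108/7 + 714.286ms (6/7)
10. 13571.429ms @ 114/7 + 714.286ms (6/7)
11. 14285.714ms @ 120/7 + 714.286ms (6/7)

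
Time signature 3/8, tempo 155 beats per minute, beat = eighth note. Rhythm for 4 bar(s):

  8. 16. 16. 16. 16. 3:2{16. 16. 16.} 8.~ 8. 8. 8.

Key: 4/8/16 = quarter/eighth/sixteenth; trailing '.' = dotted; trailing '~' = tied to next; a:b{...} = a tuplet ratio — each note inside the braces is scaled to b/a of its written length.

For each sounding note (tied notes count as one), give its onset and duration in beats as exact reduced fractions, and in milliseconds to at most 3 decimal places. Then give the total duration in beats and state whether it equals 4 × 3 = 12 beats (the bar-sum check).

1) 0.0ms=0b +580.645ms=3/2b
2) 580.645ms=3/2b +290.323ms=3/4b
3) 870.968ms=9/4b +290.323ms=3/4b
4) 1161.29ms=3b +290.323ms=3/4b
5) 1451.613ms=15/4b +290.323ms=3/4b
6) 1741.935ms=9/2b +193.548ms=1/2b
7) 1935.484ms=5b +193.548ms=1/2b
8) 2129.032ms=11/2b +193.548ms=1/2b
9) 2322.581ms=6b +1161.29ms=3b
10) 3483.871ms=9b +580.645ms=3/2b
11) 4064.516ms=21/2b +580.645ms=3/2b
Σ=12b of 12 (155bpm 3/8) — PASS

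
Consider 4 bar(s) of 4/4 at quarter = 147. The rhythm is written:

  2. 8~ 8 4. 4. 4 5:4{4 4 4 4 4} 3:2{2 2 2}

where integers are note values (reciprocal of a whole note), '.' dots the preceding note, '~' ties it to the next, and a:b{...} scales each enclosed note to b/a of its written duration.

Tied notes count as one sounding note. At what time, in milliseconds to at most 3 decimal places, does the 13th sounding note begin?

note 13 onset = 44/3b = 5986.395ms

1. 0.0ms @ 0 + 1224.49ms (3)
2. 1224.49ms @ 3 + 408.163ms (1)
3. 1632.653ms @ 4 + 612.245ms (3/2)
4. 2244.898ms @ 11/2 + 612.245ms (3/2)
5. 2857.143ms @ 7 + 408.163ms (1)
6. 3265.306ms @ 8 + 326.531ms (4/5)
7. 3591.837ms @ 44/5 + 326.531ms (4/5)
8. 3918.367ms @ 48/5 + 326.531ms (4/5)
9. 4244.898ms @ 52/5 + 326.531ms (4/5)
10. 4571.429ms @ 56/5 + 326.531ms (4/5)
11. 4897.959ms @ 12 + 544.218ms (4/3)
12. 5442.177ms @ 40/3 + 544.218ms (4/3)
13. 5986.395ms @ 44/3 + 544.218ms (4/3)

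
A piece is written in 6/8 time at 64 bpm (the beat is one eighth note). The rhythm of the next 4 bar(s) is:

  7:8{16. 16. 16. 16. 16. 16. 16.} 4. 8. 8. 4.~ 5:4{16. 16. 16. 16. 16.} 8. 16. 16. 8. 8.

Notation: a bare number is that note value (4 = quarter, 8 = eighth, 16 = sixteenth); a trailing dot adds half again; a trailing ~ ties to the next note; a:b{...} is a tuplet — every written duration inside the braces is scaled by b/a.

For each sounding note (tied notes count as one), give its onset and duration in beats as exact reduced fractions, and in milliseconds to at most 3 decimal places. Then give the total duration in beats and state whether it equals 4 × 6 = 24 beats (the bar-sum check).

1) 0.0ms=0b +803.571ms=6/7b
2) 803.571ms=6/7b +803.571ms=6/7b
3) 1607.143ms=12/7b +803.571ms=6/7b
4) 2410.714ms=18/7b +803.571ms=6/7b
5) 3214.286ms=24/7b +803.571ms=6/7b
6) 4017.857ms=30/7b +803.571ms=6/7b
7) 4821.429ms=36/7b +803.571ms=6/7b
8) 5625.0ms=6b +2812.5ms=3b
9) 8437.5ms=9b +1406.25ms=3/2b
10) 9843.75ms=21/2b +1406.25ms=3/2b
11) 11250.0ms=12b +3375.0ms=18/5b
12) 14625.0ms=78/5b +562.5ms=3/5b
13) 15187.5ms=81/5b +562.5ms=3/5b
14) 15750.0ms=84/5b +562.5ms=3/5b
15) 16312.5ms=87/5b +562.5ms=3/5b
16) 16875.0ms=18b +1406.25ms=3/2b
17) 18281.25ms=39/2b +703.125ms=3/4b
18) 18984.375ms=81/4b +703.125ms=3/4b
19) 19687.5ms=21b +1406.25ms=3/2b
20) 21093.75ms=45/2b +1406.25ms=3/2b
Σ=24b of 24 (64bpm 6/8) — PASS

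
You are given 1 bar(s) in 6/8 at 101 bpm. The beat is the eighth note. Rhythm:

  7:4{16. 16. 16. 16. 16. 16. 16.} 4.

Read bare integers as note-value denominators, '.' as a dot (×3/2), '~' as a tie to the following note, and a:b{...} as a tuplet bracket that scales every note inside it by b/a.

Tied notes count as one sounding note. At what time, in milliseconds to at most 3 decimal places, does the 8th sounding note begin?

note 8 onset = 3b = 1782.178ms

1. 0.0ms @ 0 + 254.597ms (3/7)
2. 254.597ms @ 3/7 + 254.597ms (3/7)
3. 509.194ms @ 6/7 + 254.597ms (3/7)
4. 763.791ms @ 9/7 + 254.597ms (3/7)
5. 1018.388ms @ 12/7 + 254.597ms (3/7)
6. 1272.984ms @ 15/7 + 254.597ms (3/7)
7. 1527.581ms @ 18/7 + 254.597ms (3/7)
8. 1782.178ms @ 3 + 1782.178ms (3)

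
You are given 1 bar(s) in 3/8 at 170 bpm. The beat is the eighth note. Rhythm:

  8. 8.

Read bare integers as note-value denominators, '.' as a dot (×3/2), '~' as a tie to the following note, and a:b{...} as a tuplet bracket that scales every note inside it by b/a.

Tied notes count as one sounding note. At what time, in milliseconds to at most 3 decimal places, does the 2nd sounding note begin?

note 2 onset = 3/2b = 529.412ms

1. 0.0ms @ 0 + 529.412ms (3/2)
2. 529.412ms @ 3/2 + 529.412ms (3/2)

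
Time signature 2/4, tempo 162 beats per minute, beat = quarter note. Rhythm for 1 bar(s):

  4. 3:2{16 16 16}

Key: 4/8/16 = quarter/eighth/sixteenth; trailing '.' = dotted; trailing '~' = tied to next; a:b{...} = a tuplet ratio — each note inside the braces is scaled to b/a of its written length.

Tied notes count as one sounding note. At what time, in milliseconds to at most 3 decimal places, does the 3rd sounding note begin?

note 3 onset = 5/3b = 617.284ms

1. 0.0ms @ 0 + 555.556ms (3/2)
2. 555.556ms @ 3/2 + 61.728ms (1/6)
3. 617.284ms @ 5/3 + 61.728ms (1/6)
4. 679.012ms @ 11/6 + 61.728ms (1/6)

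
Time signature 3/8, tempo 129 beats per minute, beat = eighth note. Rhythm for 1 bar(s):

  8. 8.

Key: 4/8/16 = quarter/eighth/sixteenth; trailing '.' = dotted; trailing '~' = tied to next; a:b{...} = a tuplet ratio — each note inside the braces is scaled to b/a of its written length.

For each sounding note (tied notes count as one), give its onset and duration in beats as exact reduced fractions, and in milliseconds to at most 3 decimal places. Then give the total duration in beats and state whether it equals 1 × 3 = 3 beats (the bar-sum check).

1) 0.0ms=0b +697.674ms=3/2b
2) 697.674ms=3/2b +697.674ms=3/2b
Σ=3b of 3 (129bpm 3/8) — PASS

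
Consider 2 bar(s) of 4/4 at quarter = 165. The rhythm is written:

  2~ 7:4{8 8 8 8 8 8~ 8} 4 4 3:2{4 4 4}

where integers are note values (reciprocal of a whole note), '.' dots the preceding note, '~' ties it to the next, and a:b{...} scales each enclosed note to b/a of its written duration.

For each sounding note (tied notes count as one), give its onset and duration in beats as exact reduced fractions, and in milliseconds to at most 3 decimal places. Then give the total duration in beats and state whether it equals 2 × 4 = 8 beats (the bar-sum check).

1) 0.0ms=0b +831.169ms=16/7b
2) 831.169ms=16/7b +103.896ms=2/7b
3) 935.065ms=18/7b +103.896ms=2/7b
4) 1038.961ms=20/7b +103.896ms=2/7b
5) 1142.857ms=22/7b +103.896ms=2/7b
6) 1246.753ms=24/7b +207.792ms=4/7b
7) 1454.545ms=4b +363.636ms=1b
8) 1818.182ms=5b +363.636ms=1b
9) 2181.818ms=6b +242.424ms=2/3b
10) 2424.242ms=20/3b +242.424ms=2/3b
11) 2666.667ms=22/3b +242.424ms=2/3b
Σ=8b of 8 (165bpm 4/4) — PASS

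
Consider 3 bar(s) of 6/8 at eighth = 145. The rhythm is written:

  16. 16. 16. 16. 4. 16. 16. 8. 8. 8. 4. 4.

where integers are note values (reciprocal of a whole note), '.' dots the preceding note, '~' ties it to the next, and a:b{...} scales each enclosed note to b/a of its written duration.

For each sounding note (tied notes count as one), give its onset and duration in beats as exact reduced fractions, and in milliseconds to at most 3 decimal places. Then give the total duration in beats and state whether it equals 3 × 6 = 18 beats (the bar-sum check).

1) 0.0ms=0b +310.345ms=3/4b
2) 310.345ms=3/4b +310.345ms=3/4b
3) 620.69ms=3/2b +310.345ms=3/4b
4) 931.034ms=9/4b +310.345ms=3/4b
5) 1241.379ms=3b +1241.379ms=3b
6) 2482.759ms=6b +310.345ms=3/4b
7) 2793.103ms=27/4b +310.345ms=3/4b
8) 3103.448ms=15/2b +620.69ms=3/2b
9) 3724.138ms=9b +620.69ms=3/2b
10) 4344.828ms=21/2b +620.69ms=3/2b
11) 4965.517ms=12b +1241.379ms=3b
12) 6206.897ms=15b +1241.379ms=3b
Σ=18b of 18 (145bpm 6/8) — PASS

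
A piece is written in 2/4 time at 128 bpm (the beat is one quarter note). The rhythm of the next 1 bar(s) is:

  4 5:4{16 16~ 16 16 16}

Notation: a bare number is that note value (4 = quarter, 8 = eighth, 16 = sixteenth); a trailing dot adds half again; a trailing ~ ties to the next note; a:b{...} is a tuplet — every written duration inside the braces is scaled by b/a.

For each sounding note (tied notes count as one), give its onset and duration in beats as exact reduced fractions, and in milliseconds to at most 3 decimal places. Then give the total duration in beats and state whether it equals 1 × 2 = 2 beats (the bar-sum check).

1) 0.0ms=0b +468.75ms=1b
2) 468.75ms=1b +93.75ms=1/5b
3) 562.5ms=6/5b +187.5ms=2/5b
4) 750.0ms=8/5b +93.75ms=1/5b
5) 843.75ms=9/5b +93.75ms=1/5b
Σ=2b of 2 (128bpm 2/4) — PASS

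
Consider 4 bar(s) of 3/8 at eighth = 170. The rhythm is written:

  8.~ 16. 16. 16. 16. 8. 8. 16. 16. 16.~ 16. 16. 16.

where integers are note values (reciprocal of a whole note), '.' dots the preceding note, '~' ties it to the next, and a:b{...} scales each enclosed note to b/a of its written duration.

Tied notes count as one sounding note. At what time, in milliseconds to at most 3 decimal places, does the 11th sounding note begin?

note 11 onset = 45/4b = 3970.588ms

1. 0.0ms @ 0 + 794.118ms (9/4)
2. 794.118ms @ 9/4 + 264.706ms (3/4)
3. 1058.824ms @ 3 + 264.706ms (3/4)
4. 1323.529ms @ 15/4 + 264.706ms (3/4)
5. 1588.235ms @ 9/2 + 529.412ms (3/2)
6. 2117.647ms @ 6 + 529.412ms (3/2)
7. 2647.059ms @ 15/2 + 264.706ms (3/4)
8. 2911.765ms @ 33/4 + 264.706ms (3/4)
9. 3176.471ms @ 9 + 529.412ms (3/2)
10. 3705.882ms @ 21/2 + 264.706ms (3/4)
11. 3970.588ms @ 45/4 + 264.706ms (3/4)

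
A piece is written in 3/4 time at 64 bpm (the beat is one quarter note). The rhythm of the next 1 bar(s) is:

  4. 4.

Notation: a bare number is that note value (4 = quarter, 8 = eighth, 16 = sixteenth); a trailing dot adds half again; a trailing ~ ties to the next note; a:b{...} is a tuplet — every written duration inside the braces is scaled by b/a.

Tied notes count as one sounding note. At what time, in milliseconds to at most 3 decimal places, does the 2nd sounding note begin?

1. 0.0ms @ 0 + 1406.25ms (3/2)
2. 1406.25ms @ 3/2 + 1406.25ms (3/2)

note 2 onset = 3/2b = 1406.25ms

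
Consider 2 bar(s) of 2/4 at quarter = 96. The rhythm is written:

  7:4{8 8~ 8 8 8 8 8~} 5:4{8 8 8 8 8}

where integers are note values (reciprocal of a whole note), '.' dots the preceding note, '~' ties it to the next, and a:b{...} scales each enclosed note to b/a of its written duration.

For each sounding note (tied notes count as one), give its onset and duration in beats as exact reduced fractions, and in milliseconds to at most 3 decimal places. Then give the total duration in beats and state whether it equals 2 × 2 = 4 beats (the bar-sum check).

1) 0.0ms=0b +178.571ms=2/7b
2) 178.571ms=2/7b +357.143ms=4/7b
3) 535.714ms=6/7b +178.571ms=2/7b
4) 714.286ms=8/7b +178.571ms=2/7b
5) 892.857ms=10/7b +178.571ms=2/7b
6) 1071.429ms=12/7b +428.571ms=24/35b
7) 1500.0ms=12/5b +250.0ms=2/5b
8) 1750.0ms=14/5b +250.0ms=2/5b
9) 2000.0ms=16/5b +250.0ms=2/5b
10) 2250.0ms=18/5b +250.0ms=2/5b
Σ=4b of 4 (96bpm 2/4) — PASS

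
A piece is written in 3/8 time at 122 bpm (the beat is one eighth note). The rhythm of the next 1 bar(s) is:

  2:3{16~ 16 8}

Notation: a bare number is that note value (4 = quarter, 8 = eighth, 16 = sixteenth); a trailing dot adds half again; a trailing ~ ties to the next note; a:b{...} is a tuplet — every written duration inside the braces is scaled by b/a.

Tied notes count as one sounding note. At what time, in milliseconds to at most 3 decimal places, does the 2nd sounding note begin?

1. 0.0ms @ 0 + 737.705ms (3/2)
2. 737.705ms @ 3/2 + 737.705ms (3/2)

note 2 onset = 3/2b = 737.705ms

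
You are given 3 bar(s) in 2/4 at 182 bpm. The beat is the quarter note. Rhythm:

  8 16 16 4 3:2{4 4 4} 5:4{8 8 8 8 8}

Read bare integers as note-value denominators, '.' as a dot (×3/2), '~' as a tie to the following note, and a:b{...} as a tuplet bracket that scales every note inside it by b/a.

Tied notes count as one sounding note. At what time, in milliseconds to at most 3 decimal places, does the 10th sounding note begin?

note 10 onset = 24/5b = 1582.418ms

1. 0.0ms @ 0 + 164.835ms (1/2)
2. 164.835ms @ 1/2 + 82.418ms (1/4)
3. 247.253ms @ 3/4 + 82.418ms (1/4)
4. 329.67ms @ 1 + 329.67ms (1)
5. 659.341ms @ 2 + 219.78ms (2/3)
6. 879.121ms @ 8/3 + 219.78ms (2/3)
7. 1098.901ms @ 10/3 + 219.78ms (2/3)
8. 1318.681ms @ 4 + 131.868ms (2/5)
9. 1450.549ms @ 22/5 + 131.868ms (2/5)
10. 1582.418ms @ 24/5 + 131.868ms (2/5)
11. 1714.286ms @ 26/5 + 131.868ms (2/5)
12. 1846.154ms @ 28/5 + 131.868ms (2/5)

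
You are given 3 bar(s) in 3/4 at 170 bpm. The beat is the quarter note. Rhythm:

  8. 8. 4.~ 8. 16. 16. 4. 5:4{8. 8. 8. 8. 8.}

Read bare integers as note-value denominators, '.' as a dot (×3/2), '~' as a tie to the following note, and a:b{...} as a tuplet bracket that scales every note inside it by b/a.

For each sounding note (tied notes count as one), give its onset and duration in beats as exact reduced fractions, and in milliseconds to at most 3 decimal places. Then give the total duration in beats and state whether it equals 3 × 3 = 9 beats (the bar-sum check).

1) 0.0ms=0b +264.706ms=3/4b
2) 264.706ms=3/4b +264.706ms=3/4b
3) 529.412ms=3/2b +794.118ms=9/4b
4) 1323.529ms=15/4b +132.353ms=3/8b
5) 1455.882ms=33/8b +132.353ms=3/8b
6) 1588.235ms=9/2b +529.412ms=3/2b
7) 2117.647ms=6b +211.765ms=3/5b
8) 2329.412ms=33/5b +211.765ms=3/5b
9) 2541.176ms=36/5b +211.765ms=3/5b
10) 2752.941ms=39/5b +211.765ms=3/5b
11) 2964.706ms=42/5b +211.765ms=3/5b
Σ=9b of 9 (170bpm 3/4) — PASS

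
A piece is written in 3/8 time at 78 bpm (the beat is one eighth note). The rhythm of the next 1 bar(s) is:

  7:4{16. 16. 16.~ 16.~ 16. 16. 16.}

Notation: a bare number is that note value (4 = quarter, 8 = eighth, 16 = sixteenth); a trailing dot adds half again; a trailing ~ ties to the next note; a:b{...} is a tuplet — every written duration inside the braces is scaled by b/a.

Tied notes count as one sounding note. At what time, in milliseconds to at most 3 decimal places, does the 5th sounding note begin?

1. 0.0ms @ 0 + 329.67ms (3/7)
2. 329.67ms @ 3/7 + 329.67ms (3/7)
3. 659.341ms @ 6/7 + 989.011ms (9/7)
4. 1648.352ms @ 15/7 + 329.67ms (3/7)
5. 1978.022ms @ 18/7 + 329.67ms (3/7)

note 5 onset = 18/7b = 1978.022ms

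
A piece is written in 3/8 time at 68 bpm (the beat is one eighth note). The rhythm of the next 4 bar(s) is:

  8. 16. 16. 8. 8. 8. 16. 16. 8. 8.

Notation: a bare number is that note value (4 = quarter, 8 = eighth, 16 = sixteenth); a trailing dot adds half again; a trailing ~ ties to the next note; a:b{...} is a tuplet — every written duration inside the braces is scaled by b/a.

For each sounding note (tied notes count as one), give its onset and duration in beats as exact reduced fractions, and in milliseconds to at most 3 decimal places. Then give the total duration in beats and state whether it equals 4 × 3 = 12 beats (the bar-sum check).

1) 0.0ms=0b +1323.529ms=3/2b
2) 1323.529ms=3/2b +661.765ms=3/4b
3) 1985.294ms=9/4b +661.765ms=3/4b
4) 2647.059ms=3b +1323.529ms=3/2b
5) 3970.588ms=9/2b +1323.529ms=3/2b
6) 5294.118ms=6b +1323.529ms=3/2b
7) 6617.647ms=15/2b +661.765ms=3/4b
8) 7279.412ms=33/4b +661.765ms=3/4b
9) 7941.176ms=9b +1323.529ms=3/2b
10) 9264.706ms=21/2b +1323.529ms=3/2b
Σ=12b of 12 (68bpm 3/8) — PASS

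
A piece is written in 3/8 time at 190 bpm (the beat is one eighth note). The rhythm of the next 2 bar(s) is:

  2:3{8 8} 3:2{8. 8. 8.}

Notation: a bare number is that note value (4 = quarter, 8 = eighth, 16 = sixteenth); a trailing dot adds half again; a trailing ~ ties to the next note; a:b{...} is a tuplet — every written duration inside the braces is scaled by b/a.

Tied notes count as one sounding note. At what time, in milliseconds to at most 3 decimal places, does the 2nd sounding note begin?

1. 0.0ms @ 0 + 473.684ms (3/2)
2. 473.684ms @ 3/2 + 473.684ms (3/2)
3. 947.368ms @ 3 + 315.789ms (1)
4. 1263.158ms @ 4 + 315.789ms (1)
5. 1578.947ms @ 5 + 315.789ms (1)

note 2 onset = 3/2b = 473.684ms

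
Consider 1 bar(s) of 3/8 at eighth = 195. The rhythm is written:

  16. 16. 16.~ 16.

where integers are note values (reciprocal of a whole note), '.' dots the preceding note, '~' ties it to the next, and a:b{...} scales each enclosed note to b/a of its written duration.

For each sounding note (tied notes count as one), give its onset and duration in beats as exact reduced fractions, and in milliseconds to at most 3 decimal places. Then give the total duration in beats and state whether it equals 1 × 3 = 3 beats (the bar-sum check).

1) 0.0ms=0b +230.769ms=3/4b
2) 230.769ms=3/4b +230.769ms=3/4b
3) 461.538ms=3/2b +461.538ms=3/2b
Σ=3b of 3 (195bpm 3/8) — PASS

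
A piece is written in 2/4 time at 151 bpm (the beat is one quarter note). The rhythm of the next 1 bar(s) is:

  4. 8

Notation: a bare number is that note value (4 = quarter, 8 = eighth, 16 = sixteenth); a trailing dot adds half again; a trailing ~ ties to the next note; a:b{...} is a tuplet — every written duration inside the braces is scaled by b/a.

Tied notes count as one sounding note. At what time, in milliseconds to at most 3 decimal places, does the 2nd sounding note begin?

1. 0.0ms @ 0 + 596.026ms (3/2)
2. 596.026ms @ 3/2 + 198.675ms (1/2)

note 2 onset = 3/2b = 596.026ms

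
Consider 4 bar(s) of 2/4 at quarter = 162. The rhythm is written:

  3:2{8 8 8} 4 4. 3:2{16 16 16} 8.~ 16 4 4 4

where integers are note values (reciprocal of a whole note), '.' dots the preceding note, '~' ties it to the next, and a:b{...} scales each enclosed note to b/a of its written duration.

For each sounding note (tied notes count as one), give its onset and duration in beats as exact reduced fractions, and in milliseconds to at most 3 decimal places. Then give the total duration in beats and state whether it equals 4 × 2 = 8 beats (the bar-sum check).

1) 0.0ms=0b +123.457ms=1/3b
2) 123.457ms=1/3b +123.457ms=1/3b
3) 246.914ms=2/3b +123.457ms=1/3b
4) 370.37ms=1b +370.37ms=1b
5) 740.741ms=2b +555.556ms=3/2b
6) 1296.296ms=7/2b +61.728ms=1/6b
7) 1358.025ms=11/3b +61.728ms=1/6b
8) 1419.753ms=23/6b +61.728ms=1/6b
9) 1481.481ms=4b +370.37ms=1b
10) 1851.852ms=5b +370.37ms=1b
11) 2222.222ms=6b +370.37ms=1b
12) 2592.593ms=7b +370.37ms=1b
Σ=8b of 8 (162bpm 2/4) — PASS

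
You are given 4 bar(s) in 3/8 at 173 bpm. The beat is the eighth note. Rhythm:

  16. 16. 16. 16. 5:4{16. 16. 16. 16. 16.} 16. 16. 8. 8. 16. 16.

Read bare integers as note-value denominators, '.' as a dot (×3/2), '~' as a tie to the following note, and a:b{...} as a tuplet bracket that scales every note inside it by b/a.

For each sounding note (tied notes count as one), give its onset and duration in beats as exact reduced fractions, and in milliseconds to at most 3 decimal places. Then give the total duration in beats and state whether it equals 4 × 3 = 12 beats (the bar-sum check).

1) 0.0ms=0b +260.116ms=3/4b
2) 260.116ms=3/4b +260.116ms=3/4b
3) 520.231ms=3/2b +260.116ms=3/4b
4) 780.347ms=9/4b +260.116ms=3/4b
5) 1040.462ms=3b +208.092ms=3/5b
6) 1248.555ms=18/5b +208.092ms=3/5b
7) 1456.647ms=21/5b +208.092ms=3/5b
8) 1664.74ms=24/5b +208.092ms=3/5b
9) 1872.832ms=27/5b +208.092ms=3/5b
10) 2080.925ms=6b +260.116ms=3/4b
11) 2341.04ms=27/4b +260.116ms=3/4b
12) 2601.156ms=15/2b +520.231ms=3/2b
13) 3121.387ms=9b +520.231ms=3/2b
14) 3641.618ms=21/2b +260.116ms=3/4b
15) 3901.734ms=45/4b +260.116ms=3/4b
Σ=12b of 12 (173bpm 3/8) — PASS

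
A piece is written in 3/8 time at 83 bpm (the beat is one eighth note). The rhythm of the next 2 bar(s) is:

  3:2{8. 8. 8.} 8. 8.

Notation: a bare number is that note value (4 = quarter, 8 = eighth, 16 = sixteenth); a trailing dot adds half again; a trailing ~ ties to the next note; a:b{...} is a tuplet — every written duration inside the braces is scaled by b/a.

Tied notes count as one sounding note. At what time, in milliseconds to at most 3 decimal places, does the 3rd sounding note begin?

1. 0.0ms @ 0 + 722.892ms (1)
2. 722.892ms @ 1 + 722.892ms (1)
3. 1445.783ms @ 2 + 722.892ms (1)
4. 2168.675ms @ 3 + 1084.337ms (3/2)
5. 3253.012ms @ 9/2 + 1084.337ms (3/2)

note 3 onset = 2b = 1445.783ms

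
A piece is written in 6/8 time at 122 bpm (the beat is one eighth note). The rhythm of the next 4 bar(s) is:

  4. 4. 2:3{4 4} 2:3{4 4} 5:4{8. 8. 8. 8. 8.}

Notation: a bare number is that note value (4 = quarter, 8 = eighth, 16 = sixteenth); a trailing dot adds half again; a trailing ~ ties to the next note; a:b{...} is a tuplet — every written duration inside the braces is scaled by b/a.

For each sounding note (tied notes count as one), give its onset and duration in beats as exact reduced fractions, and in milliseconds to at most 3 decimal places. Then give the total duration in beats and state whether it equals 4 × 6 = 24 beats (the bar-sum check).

1) 0.0ms=0b +1475.41ms=3b
2) 1475.41ms=3b +1475.41ms=3b
3) 2950.82ms=6b +1475.41ms=3b
4) 4426.23ms=9b +1475.41ms=3b
5) 5901.639ms=12b +1475.41ms=3b
6) 7377.049ms=15b +1475.41ms=3b
7) 8852.459ms=18b +590.164ms=6/5b
8) 9442.623ms=96/5b +590.164ms=6/5b
9) 10032.787ms=102/5b +590.164ms=6/5b
10) 10622.951ms=108/5b +590.164ms=6/5b
11) 11213.115ms=114/5b +590.164ms=6/5b
Σ=24b of 24 (122bpm 6/8) — PASS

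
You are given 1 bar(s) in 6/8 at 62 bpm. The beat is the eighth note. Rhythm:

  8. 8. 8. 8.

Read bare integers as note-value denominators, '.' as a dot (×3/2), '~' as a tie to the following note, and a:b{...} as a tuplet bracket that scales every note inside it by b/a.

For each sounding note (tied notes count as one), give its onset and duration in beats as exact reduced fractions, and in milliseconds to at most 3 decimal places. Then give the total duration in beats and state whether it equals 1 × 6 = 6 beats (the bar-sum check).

1) 0.0ms=0b +1451.613ms=3/2b
2) 1451.613ms=3/2b +1451.613ms=3/2b
3) 2903.226ms=3b +1451.613ms=3/2b
4) 4354.839ms=9/2b +1451.613ms=3/2b
Σ=6b of 6 (62bpm 6/8) — PASS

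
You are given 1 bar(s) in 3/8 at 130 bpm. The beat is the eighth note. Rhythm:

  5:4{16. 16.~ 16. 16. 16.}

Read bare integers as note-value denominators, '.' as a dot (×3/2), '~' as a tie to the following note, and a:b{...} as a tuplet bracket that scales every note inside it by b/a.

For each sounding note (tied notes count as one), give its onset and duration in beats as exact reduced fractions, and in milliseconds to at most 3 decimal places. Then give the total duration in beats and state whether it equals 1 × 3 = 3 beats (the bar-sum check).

1) 0.0ms=0b +276.923ms=3/5b
2) 276.923ms=3/5b +553.846ms=6/5b
3) 830.769ms=9/5b +276.923ms=3/5b
4) 1107.692ms=12/5b +276.923ms=3/5b
Σ=3b of 3 (130bpm 3/8) — PASS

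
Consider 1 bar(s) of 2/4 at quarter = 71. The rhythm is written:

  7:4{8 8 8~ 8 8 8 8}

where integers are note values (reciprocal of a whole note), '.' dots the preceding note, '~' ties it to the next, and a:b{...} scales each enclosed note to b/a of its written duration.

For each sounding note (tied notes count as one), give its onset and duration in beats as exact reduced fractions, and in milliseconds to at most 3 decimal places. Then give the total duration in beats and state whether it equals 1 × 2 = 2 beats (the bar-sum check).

1) 0.0ms=0b +241.449ms=2/7b
2) 241.449ms=2/7b +241.449ms=2/7b
3) 482.897ms=4/7b +482.897ms=4/7b
4) 965.795ms=8/7b +241.449ms=2/7b
5) 1207.243ms=10/7b +241.449ms=2/7b
6) 1448.692ms=12/7b +241.449ms=2/7b
Σ=2b of 2 (71bpm 2/4) — PASS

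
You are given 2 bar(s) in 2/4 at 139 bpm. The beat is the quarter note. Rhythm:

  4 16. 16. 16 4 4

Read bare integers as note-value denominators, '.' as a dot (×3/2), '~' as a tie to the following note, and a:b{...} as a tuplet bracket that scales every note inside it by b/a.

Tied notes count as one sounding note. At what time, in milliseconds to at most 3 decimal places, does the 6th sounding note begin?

1. 0.0ms @ 0 + 431.655ms (1)
2. 431.655ms @ 1 + 161.871ms (3/8)
3. 593.525ms @ 11/8 + 161.871ms (3/8)
4. 755.396ms @ 7/4 + 107.914ms (1/4)
5. 863.309ms @ 2 + 431.655ms (1)
6. 1294.964ms @ 3 + 431.655ms (1)

note 6 onset = 3b = 1294.964ms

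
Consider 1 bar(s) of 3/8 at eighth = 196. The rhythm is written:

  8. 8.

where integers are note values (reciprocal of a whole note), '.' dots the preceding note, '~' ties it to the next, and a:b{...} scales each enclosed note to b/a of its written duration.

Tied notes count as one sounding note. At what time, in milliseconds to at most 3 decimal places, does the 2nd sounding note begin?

note 2 onset = 3/2b = 459.184ms

1. 0.0ms @ 0 + 459.184ms (3/2)
2. 459.184ms @ 3/2 + 459.184ms (3/2)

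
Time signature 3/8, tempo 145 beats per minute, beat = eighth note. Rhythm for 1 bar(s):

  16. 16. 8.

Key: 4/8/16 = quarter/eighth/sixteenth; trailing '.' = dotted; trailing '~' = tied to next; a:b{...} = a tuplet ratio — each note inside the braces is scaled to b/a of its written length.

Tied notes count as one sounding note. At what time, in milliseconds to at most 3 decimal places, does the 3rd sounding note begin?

note 3 onset = 3/2b = 620.69ms

1. 0.0ms @ 0 + 310.345ms (3/4)
2. 310.345ms @ 3/4 + 310.345ms (3/4)
3. 620.69ms @ 3/2 + 620.69ms (3/2)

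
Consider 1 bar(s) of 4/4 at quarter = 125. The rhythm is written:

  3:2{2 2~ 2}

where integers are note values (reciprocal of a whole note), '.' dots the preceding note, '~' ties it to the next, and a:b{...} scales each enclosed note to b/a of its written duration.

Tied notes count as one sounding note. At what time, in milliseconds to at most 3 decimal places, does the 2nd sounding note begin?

1. 0.0ms @ 0 + 640.0ms (4/3)
2. 640.0ms @ 4/3 + 1280.0ms (8/3)

note 2 onset = 4/3b = 640.0ms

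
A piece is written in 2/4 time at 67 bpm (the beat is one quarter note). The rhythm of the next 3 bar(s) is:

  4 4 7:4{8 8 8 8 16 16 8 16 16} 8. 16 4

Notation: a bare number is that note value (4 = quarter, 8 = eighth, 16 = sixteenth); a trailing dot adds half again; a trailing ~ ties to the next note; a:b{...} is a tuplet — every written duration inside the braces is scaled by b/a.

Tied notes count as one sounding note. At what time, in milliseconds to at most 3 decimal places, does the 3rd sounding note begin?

note 3 onset = 2b = 1791.045ms

1. 0.0ms @ 0 + 895.522ms (1)
2. 895.522ms @ 1 + 895.522ms (1)
3. 1791.045ms @ 2 + 255.864ms (2/7)
4. 2046.908ms @ 16/7 + 255.864ms (2/7)
5. 2302.772ms @ 18/7 + 255.864ms (2/7)
6. 2558.635ms @ 20/7 + 255.864ms (2/7)
7. 2814.499ms @ 22/7 + 127.932ms (1/7)
8. 2942.431ms @ 23/7 + 127.932ms (1/7)
9. 3070.362ms @ 24/7 + 255.864ms (2/7)
10. 3326.226ms @ 26/7 + 127.932ms (1/7)
11. 3454.158ms @ 27/7 + 127.932ms (1/7)
12. 3582.09ms @ 4 + 671.642ms (3/4)
13. 4253.731ms @ 19/4 + 223.881ms (1/4)
14. 4477.612ms @ 5 + 895.522ms (1)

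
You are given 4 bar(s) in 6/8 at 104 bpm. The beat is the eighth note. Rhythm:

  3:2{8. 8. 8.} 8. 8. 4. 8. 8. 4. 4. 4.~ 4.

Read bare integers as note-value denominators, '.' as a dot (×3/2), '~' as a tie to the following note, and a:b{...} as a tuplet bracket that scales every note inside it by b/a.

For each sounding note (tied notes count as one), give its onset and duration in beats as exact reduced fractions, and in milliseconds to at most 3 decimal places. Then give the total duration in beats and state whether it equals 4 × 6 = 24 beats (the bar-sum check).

1) 0.0ms=0b +576.923ms=1b
2) 576.923ms=1b +576.923ms=1b
3) 1153.846ms=2b +576.923ms=1b
4) 1730.769ms=3b +865.385ms=3/2b
5) 2596.154ms=9/2b +865.385ms=3/2b
6) 3461.538ms=6b +1730.769ms=3b
7) 5192.308ms=9b +865.385ms=3/2b
8) 6057.692ms=21/2b +865.385ms=3/2b
9) 6923.077ms=12b +1730.769ms=3b
10) 8653.846ms=15b +1730.769ms=3b
11) 10384.615ms=18b +3461.538ms=6b
Σ=24b of 24 (104bpm 6/8) — PASS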